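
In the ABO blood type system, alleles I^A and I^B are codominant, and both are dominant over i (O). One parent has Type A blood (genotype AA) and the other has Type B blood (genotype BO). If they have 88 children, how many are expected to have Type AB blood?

Cross: AA × BO
Possible offspring genotypes: 2 AB, 2 AO
Blood type counts: 2 Type AB, 2 Type A
Probability of Type AB: 2/4 = 1/2
Expected count = 1/2 × 88 = 44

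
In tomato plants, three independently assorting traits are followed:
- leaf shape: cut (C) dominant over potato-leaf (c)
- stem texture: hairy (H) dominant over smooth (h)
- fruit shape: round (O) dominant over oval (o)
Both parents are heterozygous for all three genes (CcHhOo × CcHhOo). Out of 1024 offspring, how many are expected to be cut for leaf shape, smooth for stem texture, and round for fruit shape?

Trihybrid cross: CcHhOo × CcHhOo
Each trait segregates independently with a 3:1 phenotypic ratio, so each gene contributes 3/4 (dominant) or 1/4 (recessive).
Target: cut (leaf shape), smooth (stem texture), round (fruit shape)
Probability = product of independent per-trait probabilities
= 3/4 × 1/4 × 3/4 = 9/64
Expected count = 9/64 × 1024 = 144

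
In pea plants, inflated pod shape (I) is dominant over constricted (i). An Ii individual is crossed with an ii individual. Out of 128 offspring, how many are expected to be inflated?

Punnett square for Ii × ii:
Offspring genotypes: 2 Ii, 2 ii
inflated: 2, constricted: 2
inflated: 2 out of 4 → fraction 1/2
Expected count = 1/2 × 128 = 64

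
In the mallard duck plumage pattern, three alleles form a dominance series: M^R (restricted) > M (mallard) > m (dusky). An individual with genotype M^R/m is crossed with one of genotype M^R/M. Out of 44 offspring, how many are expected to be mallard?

Cross: M^R/m × M^R/M
Allele dominance: M^R > M > m
Offspring genotypes: 1 M^R/M^R, 1 M^R/M, 1 M^R/m, 1 M/m
Phenotype counts: 3 restricted, 1 mallard
mallard: 1 out of 4 → fraction 1/4
Expected count = 1/4 × 44 = 11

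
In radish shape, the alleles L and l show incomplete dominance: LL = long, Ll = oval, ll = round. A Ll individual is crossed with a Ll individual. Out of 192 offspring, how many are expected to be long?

Punnett square for Ll × Ll:
Offspring genotypes: 1 LL, 2 Ll, 1 ll
Phenotype counts: 1 long, 2 oval, 1 round
long: 1 out of 4 → fraction 1/4
Expected count = 1/4 × 192 = 48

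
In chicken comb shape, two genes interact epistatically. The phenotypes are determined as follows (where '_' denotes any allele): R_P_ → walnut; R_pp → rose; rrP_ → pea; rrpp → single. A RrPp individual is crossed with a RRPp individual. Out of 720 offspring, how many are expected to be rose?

Cross: RrPp × RRPp — consider each gene separately:
R gene: Rr × RR → 2 RR, 2 Rr → 4 R_ (out of 4)
P gene: Pp × Pp → 1 PP, 2 Pp, 1 pp → 3 P_ : 1 pp (out of 4)
Genotype classes (out of 4 × 4 = 16): R_P_ = 4×3 = 12; R_pp = 4×1 = 4
Apply the phenotype rules: R_P_ (12) → walnut; R_pp (4) → rose
Phenotype counts (out of 16): 12 walnut, 4 rose
rose: 4 out of 16 → fraction 1/4
Expected count = 1/4 × 720 = 180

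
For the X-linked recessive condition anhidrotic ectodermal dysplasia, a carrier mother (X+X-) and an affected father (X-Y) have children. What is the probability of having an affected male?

Cross: X+X- × X-Y
Offspring: 1 X+X-, 1 X+Y, 1 X-X-, 1 X-Y
Probability of an affected male: 1/4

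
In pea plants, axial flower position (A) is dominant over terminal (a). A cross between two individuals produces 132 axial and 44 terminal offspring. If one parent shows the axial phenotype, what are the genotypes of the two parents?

Observed offspring: 132 axial, 44 terminal
The observed ratio simplifies to 3:1. Terminal (aa) offspring appear, so each parent must contribute one a allele. The parent stated to show axial carries A, so it is Aa. The other parent is then either Aa or aa: Aa × aa would give a 1:1 split, whereas Aa × Aa gives 3:1 — matching the data. So both parents are heterozygous (Aa × Aa).
Parent genotypes: Aa × Aa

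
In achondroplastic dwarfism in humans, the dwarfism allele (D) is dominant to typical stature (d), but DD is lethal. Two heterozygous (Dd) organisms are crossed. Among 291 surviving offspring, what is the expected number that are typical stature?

Cross: Dd × Dd
Punnett square offspring (before lethality): 1 DD, 2 Dd, 1 dd
The DD genotype is lethal (embryos die); surviving offspring: 2 Dd, 1 dd
typical stature: 1 out of 3 → fraction 1/3
Expected count = 1/3 × 291 = 97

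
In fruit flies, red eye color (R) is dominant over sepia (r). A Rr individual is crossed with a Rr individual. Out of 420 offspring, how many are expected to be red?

Punnett square for Rr × Rr:
Offspring genotypes: 1 RR, 2 Rr, 1 rr
red: 3, sepia: 1
red: 3 out of 4 → fraction 3/4
Expected count = 3/4 × 420 = 315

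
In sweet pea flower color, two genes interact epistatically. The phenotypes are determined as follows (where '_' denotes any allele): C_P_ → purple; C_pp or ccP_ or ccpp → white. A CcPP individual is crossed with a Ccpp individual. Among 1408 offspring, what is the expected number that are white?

Cross: CcPP × Ccpp — consider each gene separately:
C gene: Cc × Cc → 1 CC, 2 Cc, 1 cc → 3 C_ : 1 cc (out of 4)
P gene: PP × pp → 4 Pp → 4 P_ (out of 4)
Genotype classes (out of 4 × 4 = 16): C_P_ = 3×4 = 12; ccP_ = 1×4 = 4
Apply the phenotype rules: C_P_ (12) → purple; ccP_ (4) → white
Phenotype counts (out of 16): 12 purple, 4 white
white: 4 out of 16 → fraction 1/4
Expected count = 1/4 × 1408 = 352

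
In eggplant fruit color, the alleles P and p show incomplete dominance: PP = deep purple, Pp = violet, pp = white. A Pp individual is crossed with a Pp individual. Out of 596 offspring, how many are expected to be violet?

Punnett square for Pp × Pp:
Offspring genotypes: 1 PP, 2 Pp, 1 pp
Phenotype counts: 1 deep purple, 2 violet, 1 white
violet: 2 out of 4 → fraction 1/2
Expected count = 1/2 × 596 = 298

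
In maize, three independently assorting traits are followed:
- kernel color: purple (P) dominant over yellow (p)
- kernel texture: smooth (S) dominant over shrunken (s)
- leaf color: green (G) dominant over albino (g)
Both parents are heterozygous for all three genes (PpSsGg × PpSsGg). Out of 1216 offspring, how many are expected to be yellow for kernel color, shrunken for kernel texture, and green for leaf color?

Trihybrid cross: PpSsGg × PpSsGg
Each trait segregates independently with a 3:1 phenotypic ratio, so each gene contributes 3/4 (dominant) or 1/4 (recessive).
Target: yellow (kernel color), shrunken (kernel texture), green (leaf color)
Probability = product of independent per-trait probabilities
= 1/4 × 1/4 × 3/4 = 3/64
Expected count = 3/64 × 1216 = 57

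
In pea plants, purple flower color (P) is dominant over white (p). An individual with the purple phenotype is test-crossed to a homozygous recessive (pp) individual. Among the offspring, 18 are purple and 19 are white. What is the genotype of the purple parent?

Test cross: ? × pp
Offspring: 18 purple, 19 white — approximately 1:1.
A 1:1 ratio in a test cross indicates the unknown parent is heterozygous (Pp).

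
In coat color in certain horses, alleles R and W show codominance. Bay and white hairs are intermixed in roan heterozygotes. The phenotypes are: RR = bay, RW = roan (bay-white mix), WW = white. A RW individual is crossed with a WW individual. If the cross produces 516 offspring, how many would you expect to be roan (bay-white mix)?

Punnett square for RW × WW:
Offspring genotypes: 2 RW, 2 WW
Phenotype counts: 2 roan (bay-white mix), 2 white
roan (bay-white mix): 2 out of 4 → fraction 1/2
Expected count = 1/2 × 516 = 258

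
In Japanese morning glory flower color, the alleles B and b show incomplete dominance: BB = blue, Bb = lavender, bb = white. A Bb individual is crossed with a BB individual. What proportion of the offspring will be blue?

Punnett square for Bb × BB:
Offspring genotypes: 2 BB, 2 Bb
Phenotype counts: 2 blue, 2 lavender
blue: 2 out of 4
Probability: 2/4 = 1/2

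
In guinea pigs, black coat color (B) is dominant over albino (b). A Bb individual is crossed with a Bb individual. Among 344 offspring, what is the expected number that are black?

Punnett square for Bb × Bb:
Offspring genotypes: 1 BB, 2 Bb, 1 bb
black: 3, albino: 1
black: 3 out of 4 → fraction 3/4
Expected count = 3/4 × 344 = 258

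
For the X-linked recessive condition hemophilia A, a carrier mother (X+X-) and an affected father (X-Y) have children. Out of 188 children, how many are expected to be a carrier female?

Cross: X+X- × X-Y
Offspring: 1 X+X-, 1 X+Y, 1 X-X-, 1 X-Y
Probability of a carrier female: 1/4
Expected count = 1/4 × 188 = 47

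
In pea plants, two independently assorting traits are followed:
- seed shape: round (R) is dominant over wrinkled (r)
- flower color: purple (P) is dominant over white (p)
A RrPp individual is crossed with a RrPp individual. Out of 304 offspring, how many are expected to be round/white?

Dihybrid cross RrPp × RrPp — consider each gene separately:
seed shape: Rr × Rr → 1 RR, 2 Rr, 1 rr → 3 R_ : 1 rr (out of 4)
flower color: Pp × Pp → 1 PP, 2 Pp, 1 pp → 3 P_ : 1 pp (out of 4)
Combine (counts out of 4 × 4 = 16): round/purple (R_P_) = 3×3 = 9; round/white (R_pp) = 3×1 = 3; wrinkled/purple (rrP_) = 1×3 = 3; wrinkled/white (rrpp) = 1×1 = 1
Phenotype counts (out of 16): 9 round/purple, 3 round/white, 3 wrinkled/purple, 1 wrinkled/white
round/white: 3 out of 16 → fraction 3/16
Expected count = 3/16 × 304 = 57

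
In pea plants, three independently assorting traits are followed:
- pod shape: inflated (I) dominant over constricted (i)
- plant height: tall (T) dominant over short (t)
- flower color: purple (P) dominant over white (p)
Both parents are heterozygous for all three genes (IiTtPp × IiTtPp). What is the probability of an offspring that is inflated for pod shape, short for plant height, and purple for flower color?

Trihybrid cross: IiTtPp × IiTtPp
Each trait segregates independently with a 3:1 phenotypic ratio, so each gene contributes 3/4 (dominant) or 1/4 (recessive).
Target: inflated (pod shape), short (plant height), purple (flower color)
Probability = product of independent per-trait probabilities
= 3/4 × 1/4 × 3/4 = 9/64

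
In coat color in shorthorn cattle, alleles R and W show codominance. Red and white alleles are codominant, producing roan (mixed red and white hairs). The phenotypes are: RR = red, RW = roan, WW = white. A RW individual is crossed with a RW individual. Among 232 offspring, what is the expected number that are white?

Punnett square for RW × RW:
Offspring genotypes: 1 RR, 2 RW, 1 WW
Phenotype counts: 1 red, 2 roan, 1 white
white: 1 out of 4 → fraction 1/4
Expected count = 1/4 × 232 = 58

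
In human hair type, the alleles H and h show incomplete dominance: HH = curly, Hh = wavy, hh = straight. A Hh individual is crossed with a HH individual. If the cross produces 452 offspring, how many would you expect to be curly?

Punnett square for Hh × HH:
Offspring genotypes: 2 HH, 2 Hh
Phenotype counts: 2 curly, 2 wavy
curly: 2 out of 4 → fraction 1/2
Expected count = 1/2 × 452 = 226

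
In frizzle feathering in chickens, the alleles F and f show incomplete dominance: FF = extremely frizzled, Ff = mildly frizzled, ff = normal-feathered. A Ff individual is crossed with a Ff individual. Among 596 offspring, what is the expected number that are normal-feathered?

Punnett square for Ff × Ff:
Offspring genotypes: 1 FF, 2 Ff, 1 ff
Phenotype counts: 1 extremely frizzled, 2 mildly frizzled, 1 normal-feathered
normal-feathered: 1 out of 4 → fraction 1/4
Expected count = 1/4 × 596 = 149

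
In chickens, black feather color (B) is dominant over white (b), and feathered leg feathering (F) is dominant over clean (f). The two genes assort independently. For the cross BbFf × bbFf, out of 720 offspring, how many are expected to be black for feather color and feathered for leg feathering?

Dihybrid cross BbFf × bbFf — consider each gene separately:
feather color: Bb × bb → 2 Bb, 2 bb → 2 B_ : 2 bb (out of 4)
leg feathering: Ff × Ff → 1 FF, 2 Ff, 1 ff → 3 F_ : 1 ff (out of 4)
Looking for: black (B_) and feathered (F_)
P(black) = 2/4, P(feathered) = 3/4
P(both) = 2/4 × 3/4 = 6/16 = 3/8
Expected count = 3/8 × 720 = 270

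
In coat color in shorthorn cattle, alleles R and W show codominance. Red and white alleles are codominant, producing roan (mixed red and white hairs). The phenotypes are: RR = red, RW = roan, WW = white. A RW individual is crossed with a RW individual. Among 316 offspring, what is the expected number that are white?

Punnett square for RW × RW:
Offspring genotypes: 1 RR, 2 RW, 1 WW
Phenotype counts: 1 red, 2 roan, 1 white
white: 1 out of 4 → fraction 1/4
Expected count = 1/4 × 316 = 79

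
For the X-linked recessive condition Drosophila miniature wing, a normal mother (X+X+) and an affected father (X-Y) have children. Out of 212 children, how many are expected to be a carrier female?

Cross: X+X+ × X-Y
Offspring: 2 X+X-, 2 X+Y
Probability of a carrier female: 2/4 = 1/2
Expected count = 1/2 × 212 = 106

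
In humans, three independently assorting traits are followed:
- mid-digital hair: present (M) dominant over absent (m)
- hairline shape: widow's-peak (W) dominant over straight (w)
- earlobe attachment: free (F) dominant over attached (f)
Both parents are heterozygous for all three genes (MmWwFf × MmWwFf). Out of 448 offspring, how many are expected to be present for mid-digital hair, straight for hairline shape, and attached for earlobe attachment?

Trihybrid cross: MmWwFf × MmWwFf
Each trait segregates independently with a 3:1 phenotypic ratio, so each gene contributes 3/4 (dominant) or 1/4 (recessive).
Target: present (mid-digital hair), straight (hairline shape), attached (earlobe attachment)
Probability = product of independent per-trait probabilities
= 3/4 × 1/4 × 1/4 = 3/64
Expected count = 3/64 × 448 = 21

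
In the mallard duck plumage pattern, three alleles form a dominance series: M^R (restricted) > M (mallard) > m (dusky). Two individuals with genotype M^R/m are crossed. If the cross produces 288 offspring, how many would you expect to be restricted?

Cross: M^R/m × M^R/m
Allele dominance: M^R > M > m
Offspring genotypes: 1 M^R/M^R, 2 M^R/m, 1 m/m
Phenotype counts: 3 restricted, 1 dusky
restricted: 3 out of 4 → fraction 3/4
Expected count = 3/4 × 288 = 216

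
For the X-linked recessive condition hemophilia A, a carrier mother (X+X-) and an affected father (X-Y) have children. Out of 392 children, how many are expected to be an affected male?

Cross: X+X- × X-Y
Offspring: 1 X+X-, 1 X+Y, 1 X-X-, 1 X-Y
Probability of an affected male: 1/4
Expected count = 1/4 × 392 = 98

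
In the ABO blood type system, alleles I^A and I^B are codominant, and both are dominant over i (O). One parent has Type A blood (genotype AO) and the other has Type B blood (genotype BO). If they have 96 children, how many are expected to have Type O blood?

Cross: AO × BO
Possible offspring genotypes: 1 AB, 1 AO, 1 BO, 1 OO
Blood type counts: 1 Type AB, 1 Type A, 1 Type B, 1 Type O
Probability of Type O: 1/4
Expected count = 1/4 × 96 = 24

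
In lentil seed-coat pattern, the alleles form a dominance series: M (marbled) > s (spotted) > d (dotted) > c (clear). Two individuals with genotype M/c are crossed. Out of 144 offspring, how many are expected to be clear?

Cross: M/c × M/c
Allele dominance: M > s > d > c
Offspring genotypes: 1 M/M, 2 M/c, 1 c/c
Phenotype counts: 3 marbled, 1 clear
clear: 1 out of 4 → fraction 1/4
Expected count = 1/4 × 144 = 36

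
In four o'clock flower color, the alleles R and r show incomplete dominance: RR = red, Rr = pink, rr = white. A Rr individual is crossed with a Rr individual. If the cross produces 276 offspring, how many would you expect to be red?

Punnett square for Rr × Rr:
Offspring genotypes: 1 RR, 2 Rr, 1 rr
Phenotype counts: 1 red, 2 pink, 1 white
red: 1 out of 4 → fraction 1/4
Expected count = 1/4 × 276 = 69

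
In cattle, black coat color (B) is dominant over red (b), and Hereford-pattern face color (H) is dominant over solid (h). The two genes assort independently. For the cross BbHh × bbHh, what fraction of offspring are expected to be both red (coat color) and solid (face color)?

Dihybrid cross BbHh × bbHh — consider each gene separately:
coat color: Bb × bb → 2 Bb, 2 bb → 2 B_ : 2 bb (out of 4)
face color: Hh × Hh → 1 HH, 2 Hh, 1 hh → 3 H_ : 1 hh (out of 4)
Looking for: red (bb) and solid (hh)
P(red) = 2/4, P(solid) = 1/4
P(both) = 2/4 × 1/4 = 2/16 = 1/8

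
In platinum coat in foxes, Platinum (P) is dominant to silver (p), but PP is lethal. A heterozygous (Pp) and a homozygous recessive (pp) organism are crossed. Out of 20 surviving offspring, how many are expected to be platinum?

Cross: Pp × pp
Punnett square offspring (before lethality): 2 Pp, 2 pp
No PP offspring are produced in this cross.
platinum: 2 out of 4 → fraction 1/2
Expected count = 1/2 × 20 = 10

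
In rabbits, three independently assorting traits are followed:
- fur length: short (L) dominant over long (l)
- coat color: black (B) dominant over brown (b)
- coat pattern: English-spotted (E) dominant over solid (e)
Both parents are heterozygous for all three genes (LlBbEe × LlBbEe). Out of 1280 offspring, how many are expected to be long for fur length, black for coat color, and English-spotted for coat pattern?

Trihybrid cross: LlBbEe × LlBbEe
Each trait segregates independently with a 3:1 phenotypic ratio, so each gene contributes 3/4 (dominant) or 1/4 (recessive).
Target: long (fur length), black (coat color), English-spotted (coat pattern)
Probability = product of independent per-trait probabilities
= 1/4 × 3/4 × 3/4 = 9/64
Expected count = 9/64 × 1280 = 180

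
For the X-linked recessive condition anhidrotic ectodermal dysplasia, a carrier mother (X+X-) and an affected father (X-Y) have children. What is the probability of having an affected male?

Cross: X+X- × X-Y
Offspring: 1 X+X-, 1 X+Y, 1 X-X-, 1 X-Y
Probability of an affected male: 1/4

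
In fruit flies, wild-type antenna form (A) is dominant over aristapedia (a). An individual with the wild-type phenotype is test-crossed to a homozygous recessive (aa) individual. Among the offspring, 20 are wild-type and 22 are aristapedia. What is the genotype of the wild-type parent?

Test cross: ? × aa
Offspring: 20 wild-type, 22 aristapedia — approximately 1:1.
A 1:1 ratio in a test cross indicates the unknown parent is heterozygous (Aa).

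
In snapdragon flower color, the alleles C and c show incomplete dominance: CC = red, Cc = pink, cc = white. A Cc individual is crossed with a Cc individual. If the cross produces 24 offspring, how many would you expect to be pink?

Punnett square for Cc × Cc:
Offspring genotypes: 1 CC, 2 Cc, 1 cc
Phenotype counts: 1 red, 2 pink, 1 white
pink: 2 out of 4 → fraction 1/2
Expected count = 1/2 × 24 = 12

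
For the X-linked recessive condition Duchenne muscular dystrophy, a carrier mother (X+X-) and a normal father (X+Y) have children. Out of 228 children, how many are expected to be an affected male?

Cross: X+X- × X+Y
Offspring: 1 X+X+, 1 X+Y, 1 X+X-, 1 X-Y
Probability of an affected male: 1/4
Expected count = 1/4 × 228 = 57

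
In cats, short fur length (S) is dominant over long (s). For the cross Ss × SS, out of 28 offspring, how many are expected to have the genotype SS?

Punnett square for Ss × SS:
Offspring genotypes: 2 SS, 2 Ss
Total offspring: 4
Count with target: 2
Probability: 2/4 = 1/2
Expected count = 1/2 × 28 = 14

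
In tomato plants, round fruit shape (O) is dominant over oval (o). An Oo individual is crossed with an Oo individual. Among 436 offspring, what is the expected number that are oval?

Punnett square for Oo × Oo:
Offspring genotypes: 1 OO, 2 Oo, 1 oo
round: 3, oval: 1
oval: 1 out of 4 → fraction 1/4
Expected count = 1/4 × 436 = 109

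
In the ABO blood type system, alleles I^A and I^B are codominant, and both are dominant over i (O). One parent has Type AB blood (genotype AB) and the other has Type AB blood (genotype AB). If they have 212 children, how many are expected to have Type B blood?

Cross: AB × AB
Possible offspring genotypes: 1 AA, 2 AB, 1 BB
Blood type counts: 1 Type A, 2 Type AB, 1 Type B
Probability of Type B: 1/4
Expected count = 1/4 × 212 = 53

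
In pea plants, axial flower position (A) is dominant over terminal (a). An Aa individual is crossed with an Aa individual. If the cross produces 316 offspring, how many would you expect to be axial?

Punnett square for Aa × Aa:
Offspring genotypes: 1 AA, 2 Aa, 1 aa
axial: 3, terminal: 1
axial: 3 out of 4 → fraction 3/4
Expected count = 3/4 × 316 = 237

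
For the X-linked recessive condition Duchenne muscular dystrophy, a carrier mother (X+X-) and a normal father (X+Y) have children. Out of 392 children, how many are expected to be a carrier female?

Cross: X+X- × X+Y
Offspring: 1 X+X+, 1 X+Y, 1 X+X-, 1 X-Y
Probability of a carrier female: 1/4
Expected count = 1/4 × 392 = 98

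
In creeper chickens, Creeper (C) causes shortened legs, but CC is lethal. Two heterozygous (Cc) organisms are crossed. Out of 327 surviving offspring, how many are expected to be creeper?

Cross: Cc × Cc
Punnett square offspring (before lethality): 1 CC, 2 Cc, 1 cc
The CC genotype is lethal (embryos die); surviving offspring: 2 Cc, 1 cc
creeper: 2 out of 3 → fraction 2/3
Expected count = 2/3 × 327 = 218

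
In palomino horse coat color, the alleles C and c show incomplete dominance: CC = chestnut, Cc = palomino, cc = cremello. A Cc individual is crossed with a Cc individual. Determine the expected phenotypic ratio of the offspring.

Punnett square for Cc × Cc:
Offspring genotypes: 1 CC, 2 Cc, 1 cc
Phenotype counts: 1 chestnut, 2 palomino, 1 cremello
Ratio: 1 chestnut : 2 palomino : 1 cremello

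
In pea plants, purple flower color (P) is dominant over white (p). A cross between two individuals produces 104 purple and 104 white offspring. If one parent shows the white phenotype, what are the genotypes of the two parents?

Observed offspring: 104 purple, 104 white
The observed ratio simplifies to 1:1. One parent shows white, so its genotype must be pp. A 1:1 offspring split requires the other parent to be heterozygous (Pp).
Parent genotypes: pp × Pp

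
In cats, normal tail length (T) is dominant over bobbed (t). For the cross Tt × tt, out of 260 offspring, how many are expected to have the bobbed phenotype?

Punnett square for Tt × tt:
Offspring genotypes: 2 Tt, 2 tt
Total offspring: 4
Count with target: 2
Probability: 2/4 = 1/2
Expected count = 1/2 × 260 = 130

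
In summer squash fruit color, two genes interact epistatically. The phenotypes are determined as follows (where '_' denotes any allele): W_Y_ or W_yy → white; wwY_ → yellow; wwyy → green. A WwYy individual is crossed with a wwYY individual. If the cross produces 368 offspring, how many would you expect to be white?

Cross: WwYy × wwYY — consider each gene separately:
W gene: Ww × ww → 2 Ww, 2 ww → 2 W_ : 2 ww (out of 4)
Y gene: Yy × YY → 2 YY, 2 Yy → 4 Y_ (out of 4)
Genotype classes (out of 4 × 4 = 16): W_Y_ = 2×4 = 8; wwY_ = 2×4 = 8
Apply the phenotype rules: W_Y_ (8) → white; wwY_ (8) → yellow
Phenotype counts (out of 16): 8 white, 8 yellow
white: 8 out of 16 → fraction 1/2
Expected count = 1/2 × 368 = 184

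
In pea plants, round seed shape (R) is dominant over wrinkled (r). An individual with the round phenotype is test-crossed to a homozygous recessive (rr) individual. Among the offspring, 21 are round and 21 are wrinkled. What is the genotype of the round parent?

Test cross: ? × rr
Offspring: 21 round, 21 wrinkled — approximately 1:1.
A 1:1 ratio in a test cross indicates the unknown parent is heterozygous (Rr).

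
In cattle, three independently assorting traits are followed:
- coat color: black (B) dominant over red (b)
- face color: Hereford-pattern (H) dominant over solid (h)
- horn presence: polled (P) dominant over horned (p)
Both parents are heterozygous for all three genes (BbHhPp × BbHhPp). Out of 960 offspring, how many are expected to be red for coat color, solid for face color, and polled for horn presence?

Trihybrid cross: BbHhPp × BbHhPp
Each trait segregates independently with a 3:1 phenotypic ratio, so each gene contributes 3/4 (dominant) or 1/4 (recessive).
Target: red (coat color), solid (face color), polled (horn presence)
Probability = product of independent per-trait probabilities
= 1/4 × 1/4 × 3/4 = 3/64
Expected count = 3/64 × 960 = 45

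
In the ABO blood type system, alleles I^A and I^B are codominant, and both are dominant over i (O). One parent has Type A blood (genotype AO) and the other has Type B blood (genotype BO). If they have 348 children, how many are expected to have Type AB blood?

Cross: AO × BO
Possible offspring genotypes: 1 AB, 1 AO, 1 BO, 1 OO
Blood type counts: 1 Type AB, 1 Type A, 1 Type B, 1 Type O
Probability of Type AB: 1/4
Expected count = 1/4 × 348 = 87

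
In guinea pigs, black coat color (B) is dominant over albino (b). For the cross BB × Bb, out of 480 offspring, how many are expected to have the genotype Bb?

Punnett square for BB × Bb:
Offspring genotypes: 2 BB, 2 Bb
Total offspring: 4
Count with target: 2
Probability: 2/4 = 1/2
Expected count = 1/2 × 480 = 240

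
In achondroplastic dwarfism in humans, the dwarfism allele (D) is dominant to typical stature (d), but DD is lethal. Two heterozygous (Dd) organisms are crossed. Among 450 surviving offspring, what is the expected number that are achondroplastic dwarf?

Cross: Dd × Dd
Punnett square offspring (before lethality): 1 DD, 2 Dd, 1 dd
The DD genotype is lethal (embryos die); surviving offspring: 2 Dd, 1 dd
achondroplastic dwarf: 2 out of 3 → fraction 2/3
Expected count = 2/3 × 450 = 300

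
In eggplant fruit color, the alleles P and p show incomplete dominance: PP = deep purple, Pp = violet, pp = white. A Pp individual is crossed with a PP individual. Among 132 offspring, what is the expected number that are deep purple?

Punnett square for Pp × PP:
Offspring genotypes: 2 PP, 2 Pp
Phenotype counts: 2 deep purple, 2 violet
deep purple: 2 out of 4 → fraction 1/2
Expected count = 1/2 × 132 = 66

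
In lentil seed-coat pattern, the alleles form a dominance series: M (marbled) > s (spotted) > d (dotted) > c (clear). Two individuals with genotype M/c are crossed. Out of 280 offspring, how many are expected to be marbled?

Cross: M/c × M/c
Allele dominance: M > s > d > c
Offspring genotypes: 1 M/M, 2 M/c, 1 c/c
Phenotype counts: 3 marbled, 1 clear
marbled: 3 out of 4 → fraction 3/4
Expected count = 3/4 × 280 = 210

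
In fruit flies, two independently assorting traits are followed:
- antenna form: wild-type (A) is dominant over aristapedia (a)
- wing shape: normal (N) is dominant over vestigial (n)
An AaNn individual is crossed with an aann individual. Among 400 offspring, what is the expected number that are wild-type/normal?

Dihybrid cross AaNn × aann — consider each gene separately:
antenna form: Aa × aa → 2 Aa, 2 aa → 2 A_ : 2 aa (out of 4)
wing shape: Nn × nn → 2 Nn, 2 nn → 2 N_ : 2 nn (out of 4)
Combine (counts out of 4 × 4 = 16): wild-type/normal (A_N_) = 2×2 = 4; wild-type/vestigial (A_nn) = 2×2 = 4; aristapedia/normal (aaN_) = 2×2 = 4; aristapedia/vestigial (aann) = 2×2 = 4
Phenotype counts (out of 16): 4 wild-type/normal, 4 wild-type/vestigial, 4 aristapedia/normal, 4 aristapedia/vestigial
wild-type/normal: 4 out of 16 → fraction 1/4
Expected count = 1/4 × 400 = 100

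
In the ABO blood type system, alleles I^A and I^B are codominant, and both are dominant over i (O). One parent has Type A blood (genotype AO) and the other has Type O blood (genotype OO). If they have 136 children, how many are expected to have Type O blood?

Cross: AO × OO
Possible offspring genotypes: 2 AO, 2 OO
Blood type counts: 2 Type A, 2 Type O
Probability of Type O: 2/4 = 1/2
Expected count = 1/2 × 136 = 68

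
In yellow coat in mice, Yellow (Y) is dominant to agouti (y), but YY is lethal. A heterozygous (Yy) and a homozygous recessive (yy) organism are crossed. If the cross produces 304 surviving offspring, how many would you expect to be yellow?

Cross: Yy × yy
Punnett square offspring (before lethality): 2 Yy, 2 yy
No YY offspring are produced in this cross.
yellow: 2 out of 4 → fraction 1/2
Expected count = 1/2 × 304 = 152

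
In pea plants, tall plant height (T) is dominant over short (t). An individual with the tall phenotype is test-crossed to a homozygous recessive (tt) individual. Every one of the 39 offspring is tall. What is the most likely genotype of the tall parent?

Test cross: ? × tt
All offspring are tall.
If the unknown parent were heterozygous (Tt), about half of 39 offspring would be short; none are. The unknown parent is most likely homozygous dominant (TT).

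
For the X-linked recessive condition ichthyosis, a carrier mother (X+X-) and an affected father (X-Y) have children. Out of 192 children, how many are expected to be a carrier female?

Cross: X+X- × X-Y
Offspring: 1 X+X-, 1 X+Y, 1 X-X-, 1 X-Y
Probability of a carrier female: 1/4
Expected count = 1/4 × 192 = 48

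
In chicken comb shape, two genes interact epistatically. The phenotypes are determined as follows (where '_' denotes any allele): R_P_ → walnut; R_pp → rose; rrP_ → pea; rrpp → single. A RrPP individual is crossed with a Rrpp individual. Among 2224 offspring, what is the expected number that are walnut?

Cross: RrPP × Rrpp — consider each gene separately:
R gene: Rr × Rr → 1 RR, 2 Rr, 1 rr → 3 R_ : 1 rr (out of 4)
P gene: PP × pp → 4 Pp → 4 P_ (out of 4)
Genotype classes (out of 4 × 4 = 16): R_P_ = 3×4 = 12; rrP_ = 1×4 = 4
Apply the phenotype rules: R_P_ (12) → walnut; rrP_ (4) → pea
Phenotype counts (out of 16): 12 walnut, 4 pea
walnut: 12 out of 16 → fraction 3/4
Expected count = 3/4 × 2224 = 1668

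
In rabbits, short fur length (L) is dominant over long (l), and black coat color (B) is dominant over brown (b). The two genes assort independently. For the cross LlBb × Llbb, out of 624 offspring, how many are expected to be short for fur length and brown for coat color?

Dihybrid cross LlBb × Llbb — consider each gene separately:
fur length: Ll × Ll → 1 LL, 2 Ll, 1 ll → 3 L_ : 1 ll (out of 4)
coat color: Bb × bb → 2 Bb, 2 bb → 2 B_ : 2 bb (out of 4)
Looking for: short (L_) and brown (bb)
P(short) = 3/4, P(brown) = 2/4
P(both) = 3/4 × 2/4 = 6/16 = 3/8
Expected count = 3/8 × 624 = 234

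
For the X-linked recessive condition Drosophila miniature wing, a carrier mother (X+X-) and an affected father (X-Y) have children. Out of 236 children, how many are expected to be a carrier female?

Cross: X+X- × X-Y
Offspring: 1 X+X-, 1 X+Y, 1 X-X-, 1 X-Y
Probability of a carrier female: 1/4
Expected count = 1/4 × 236 = 59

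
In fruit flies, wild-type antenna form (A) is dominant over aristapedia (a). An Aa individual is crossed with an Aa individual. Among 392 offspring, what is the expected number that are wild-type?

Punnett square for Aa × Aa:
Offspring genotypes: 1 AA, 2 Aa, 1 aa
wild-type: 3, aristapedia: 1
wild-type: 3 out of 4 → fraction 3/4
Expected count = 3/4 × 392 = 294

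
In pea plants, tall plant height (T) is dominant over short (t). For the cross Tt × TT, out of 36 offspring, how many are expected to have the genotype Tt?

Punnett square for Tt × TT:
Offspring genotypes: 2 TT, 2 Tt
Total offspring: 4
Count with target: 2
Probability: 2/4 = 1/2
Expected count = 1/2 × 36 = 18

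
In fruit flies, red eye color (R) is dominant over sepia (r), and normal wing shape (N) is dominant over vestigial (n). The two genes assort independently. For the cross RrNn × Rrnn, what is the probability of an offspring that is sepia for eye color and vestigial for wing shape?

Dihybrid cross RrNn × Rrnn — consider each gene separately:
eye color: Rr × Rr → 1 RR, 2 Rr, 1 rr → 3 R_ : 1 rr (out of 4)
wing shape: Nn × nn → 2 Nn, 2 nn → 2 N_ : 2 nn (out of 4)
Looking for: sepia (rr) and vestigial (nn)
P(sepia) = 1/4, P(vestigial) = 2/4
P(both) = 1/4 × 2/4 = 2/16 = 1/8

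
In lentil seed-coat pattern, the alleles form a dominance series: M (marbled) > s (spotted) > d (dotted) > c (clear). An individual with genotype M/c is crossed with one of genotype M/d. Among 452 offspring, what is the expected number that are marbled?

Cross: M/c × M/d
Allele dominance: M > s > d > c
Offspring genotypes: 1 M/M, 1 M/d, 1 M/c, 1 d/c
Phenotype counts: 3 marbled, 1 dotted
marbled: 3 out of 4 → fraction 3/4
Expected count = 3/4 × 452 = 339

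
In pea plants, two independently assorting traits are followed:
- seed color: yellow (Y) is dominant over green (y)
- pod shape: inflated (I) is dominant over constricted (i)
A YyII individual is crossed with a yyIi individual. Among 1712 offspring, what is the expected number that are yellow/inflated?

Dihybrid cross YyII × yyIi — consider each gene separately:
seed color: Yy × yy → 2 Yy, 2 yy → 2 Y_ : 2 yy (out of 4)
pod shape: II × Ii → 2 II, 2 Ii → 4 I_ (out of 4)
Combine (counts out of 4 × 4 = 16): yellow/inflated (Y_I_) = 2×4 = 8; green/inflated (yyI_) = 2×4 = 8
Phenotype counts (out of 16): 8 yellow/inflated, 8 green/inflated
yellow/inflated: 8 out of 16 → fraction 1/2
Expected count = 1/2 × 1712 = 856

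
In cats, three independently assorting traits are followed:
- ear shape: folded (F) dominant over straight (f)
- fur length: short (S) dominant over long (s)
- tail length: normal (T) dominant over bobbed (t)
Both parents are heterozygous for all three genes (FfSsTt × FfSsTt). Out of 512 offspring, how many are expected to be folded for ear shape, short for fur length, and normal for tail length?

Trihybrid cross: FfSsTt × FfSsTt
Each trait segregates independently with a 3:1 phenotypic ratio, so each gene contributes 3/4 (dominant) or 1/4 (recessive).
Target: folded (ear shape), short (fur length), normal (tail length)
Probability = product of independent per-trait probabilities
= 3/4 × 3/4 × 3/4 = 27/64
Expected count = 27/64 × 512 = 216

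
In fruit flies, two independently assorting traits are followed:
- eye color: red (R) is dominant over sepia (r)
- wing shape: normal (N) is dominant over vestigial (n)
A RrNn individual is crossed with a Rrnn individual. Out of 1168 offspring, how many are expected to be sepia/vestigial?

Dihybrid cross RrNn × Rrnn — consider each gene separately:
eye color: Rr × Rr → 1 RR, 2 Rr, 1 rr → 3 R_ : 1 rr (out of 4)
wing shape: Nn × nn → 2 Nn, 2 nn → 2 N_ : 2 nn (out of 4)
Combine (counts out of 4 × 4 = 16): red/normal (R_N_) = 3×2 = 6; red/vestigial (R_nn) = 3×2 = 6; sepia/normal (rrN_) = 1×2 = 2; sepia/vestigial (rrnn) = 1×2 = 2
Phenotype counts (out of 16): 6 red/normal, 6 red/vestigial, 2 sepia/normal, 2 sepia/vestigial
sepia/vestigial: 2 out of 16 → fraction 1/8
Expected count = 1/8 × 1168 = 146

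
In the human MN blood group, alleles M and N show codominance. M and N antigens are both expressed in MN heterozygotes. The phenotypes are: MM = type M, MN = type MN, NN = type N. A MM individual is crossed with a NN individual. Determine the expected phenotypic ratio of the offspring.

Punnett square for MM × NN:
Offspring genotypes: 4 MN
Phenotype counts: 4 type MN
Ratio: all type MN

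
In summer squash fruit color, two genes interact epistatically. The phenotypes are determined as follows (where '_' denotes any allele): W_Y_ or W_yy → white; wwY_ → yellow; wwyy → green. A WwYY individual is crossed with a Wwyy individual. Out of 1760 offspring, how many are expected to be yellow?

Cross: WwYY × Wwyy — consider each gene separately:
W gene: Ww × Ww → 1 WW, 2 Ww, 1 ww → 3 W_ : 1 ww (out of 4)
Y gene: YY × yy → 4 Yy → 4 Y_ (out of 4)
Genotype classes (out of 4 × 4 = 16): W_Y_ = 3×4 = 12; wwY_ = 1×4 = 4
Apply the phenotype rules: W_Y_ (12) → white; wwY_ (4) → yellow
Phenotype counts (out of 16): 12 white, 4 yellow
yellow: 4 out of 16 → fraction 1/4
Expected count = 1/4 × 1760 = 440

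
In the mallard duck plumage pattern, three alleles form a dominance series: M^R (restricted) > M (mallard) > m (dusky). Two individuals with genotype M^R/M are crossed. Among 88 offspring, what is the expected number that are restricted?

Cross: M^R/M × M^R/M
Allele dominance: M^R > M > m
Offspring genotypes: 1 M^R/M^R, 2 M^R/M, 1 M/M
Phenotype counts: 3 restricted, 1 mallard
restricted: 3 out of 4 → fraction 3/4
Expected count = 3/4 × 88 = 66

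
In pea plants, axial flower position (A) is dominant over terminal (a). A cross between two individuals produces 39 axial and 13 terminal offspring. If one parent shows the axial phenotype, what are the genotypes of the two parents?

Observed offspring: 39 axial, 13 terminal
The observed ratio simplifies to 3:1. Terminal (aa) offspring appear, so each parent must contribute one a allele. The parent stated to show axial carries A, so it is Aa. The other parent is then either Aa or aa: Aa × aa would give a 1:1 split, whereas Aa × Aa gives 3:1 — matching the data. So both parents are heterozygous (Aa × Aa).
Parent genotypes: Aa × Aa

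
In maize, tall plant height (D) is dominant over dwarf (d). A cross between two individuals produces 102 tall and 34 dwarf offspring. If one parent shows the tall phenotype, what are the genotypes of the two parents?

Observed offspring: 102 tall, 34 dwarf
The observed ratio simplifies to 3:1. Dwarf (dd) offspring appear, so each parent must contribute one d allele. The parent stated to show tall carries D, so it is Dd. The other parent is then either Dd or dd: Dd × dd would give a 1:1 split, whereas Dd × Dd gives 3:1 — matching the data. So both parents are heterozygous (Dd × Dd).
Parent genotypes: Dd × Dd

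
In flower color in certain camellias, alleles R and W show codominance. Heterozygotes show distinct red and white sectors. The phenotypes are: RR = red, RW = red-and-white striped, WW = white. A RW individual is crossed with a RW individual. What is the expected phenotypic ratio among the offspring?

Punnett square for RW × RW:
Offspring genotypes: 1 RR, 2 RW, 1 WW
Phenotype counts: 1 red, 2 red-and-white striped, 1 white
Ratio: 1 red : 2 red-and-white striped : 1 white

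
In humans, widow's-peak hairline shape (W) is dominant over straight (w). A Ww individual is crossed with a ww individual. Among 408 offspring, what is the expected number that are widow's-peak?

Punnett square for Ww × ww:
Offspring genotypes: 2 Ww, 2 ww
widow's-peak: 2, straight: 2
widow's-peak: 2 out of 4 → fraction 1/2
Expected count = 1/2 × 408 = 204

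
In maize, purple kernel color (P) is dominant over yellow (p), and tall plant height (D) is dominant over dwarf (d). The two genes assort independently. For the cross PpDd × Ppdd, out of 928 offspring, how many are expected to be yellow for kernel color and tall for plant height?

Dihybrid cross PpDd × Ppdd — consider each gene separately:
kernel color: Pp × Pp → 1 PP, 2 Pp, 1 pp → 3 P_ : 1 pp (out of 4)
plant height: Dd × dd → 2 Dd, 2 dd → 2 D_ : 2 dd (out of 4)
Looking for: yellow (pp) and tall (D_)
P(yellow) = 1/4, P(tall) = 2/4
P(both) = 1/4 × 2/4 = 2/16 = 1/8
Expected count = 1/8 × 928 = 116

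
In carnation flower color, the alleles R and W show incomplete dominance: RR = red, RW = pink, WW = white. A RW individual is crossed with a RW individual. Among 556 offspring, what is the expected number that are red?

Punnett square for RW × RW:
Offspring genotypes: 1 RR, 2 RW, 1 WW
Phenotype counts: 1 red, 2 pink, 1 white
red: 1 out of 4 → fraction 1/4
Expected count = 1/4 × 556 = 139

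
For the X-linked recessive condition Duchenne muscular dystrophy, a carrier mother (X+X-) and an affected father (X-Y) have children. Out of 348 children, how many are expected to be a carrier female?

Cross: X+X- × X-Y
Offspring: 1 X+X-, 1 X+Y, 1 X-X-, 1 X-Y
Probability of a carrier female: 1/4
Expected count = 1/4 × 348 = 87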